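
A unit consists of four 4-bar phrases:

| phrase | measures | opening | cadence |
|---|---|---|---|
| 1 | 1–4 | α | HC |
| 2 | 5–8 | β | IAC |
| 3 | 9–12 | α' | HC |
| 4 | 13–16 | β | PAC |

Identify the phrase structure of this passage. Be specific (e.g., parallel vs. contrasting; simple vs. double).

parallel double period

Four phrases in two halves: the first half (measures 1–8) ends with an imperfect authentic cadence, the second (mm. 9–16) with a perfect authentic cadence — a large antecedent–consequent pair, i.e. a double period.
Phrase 3 begins with the same material as phrase 1, making it parallel.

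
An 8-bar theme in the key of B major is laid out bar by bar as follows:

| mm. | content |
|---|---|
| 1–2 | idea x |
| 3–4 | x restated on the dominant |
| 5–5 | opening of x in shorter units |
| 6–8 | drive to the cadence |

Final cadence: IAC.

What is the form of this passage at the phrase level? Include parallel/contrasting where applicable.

sentence

Basic idea (mm. 1-2) + its repetition (mm. 3–4) form the presentation; fragmentation and cadence (mm. 5–8) form the continuation — the 8-bar whole is a sentence.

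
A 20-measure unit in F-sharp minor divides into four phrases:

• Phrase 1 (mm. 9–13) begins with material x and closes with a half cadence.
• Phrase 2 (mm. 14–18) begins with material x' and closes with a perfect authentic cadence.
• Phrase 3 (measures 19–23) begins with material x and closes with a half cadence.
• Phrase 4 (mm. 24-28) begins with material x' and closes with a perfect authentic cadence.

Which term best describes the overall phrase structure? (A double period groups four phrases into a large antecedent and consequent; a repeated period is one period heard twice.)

repeated period

The cadence pattern HC–PAC–HC–PAC is weak–strong twice, and phrases 3–4 restate phrases 1–2: a period heard twice, not a double period (which would end weakly at phrase 2).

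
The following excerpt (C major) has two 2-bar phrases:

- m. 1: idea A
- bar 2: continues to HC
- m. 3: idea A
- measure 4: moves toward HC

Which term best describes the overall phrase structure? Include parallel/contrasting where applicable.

repeated phrase

Both phrases have the same opening (A) and the same cadence (half cadence): the second is a restatement, not a consequent, so this is a repeated phrase rather than a period.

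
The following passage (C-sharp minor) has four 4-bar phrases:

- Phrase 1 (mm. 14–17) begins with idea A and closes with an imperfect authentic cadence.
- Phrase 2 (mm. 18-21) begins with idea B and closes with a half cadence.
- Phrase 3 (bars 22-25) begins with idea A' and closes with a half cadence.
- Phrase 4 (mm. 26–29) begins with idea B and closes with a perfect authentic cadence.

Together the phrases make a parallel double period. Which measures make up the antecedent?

measures 14–21

In a double period the first pair of phrases (ending half cadence) is the large antecedent and the second pair (ending perfect authentic cadence) is the large consequent; the antecedent is measures 14–21.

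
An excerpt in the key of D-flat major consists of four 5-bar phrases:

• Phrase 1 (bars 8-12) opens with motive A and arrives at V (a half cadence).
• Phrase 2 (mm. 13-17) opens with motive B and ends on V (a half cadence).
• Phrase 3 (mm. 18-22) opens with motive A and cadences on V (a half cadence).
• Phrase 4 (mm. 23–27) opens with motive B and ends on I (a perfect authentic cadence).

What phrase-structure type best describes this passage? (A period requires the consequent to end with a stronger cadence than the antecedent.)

Four phrases in two halves: the first half (bars 8–17) ends with a half cadence, the second (measures 18–27) with a perfect authentic cadence — a large antecedent–consequent pair, i.e. a double period.
Phrase 3 begins with the same material as phrase 1, making it parallel.

parallel double period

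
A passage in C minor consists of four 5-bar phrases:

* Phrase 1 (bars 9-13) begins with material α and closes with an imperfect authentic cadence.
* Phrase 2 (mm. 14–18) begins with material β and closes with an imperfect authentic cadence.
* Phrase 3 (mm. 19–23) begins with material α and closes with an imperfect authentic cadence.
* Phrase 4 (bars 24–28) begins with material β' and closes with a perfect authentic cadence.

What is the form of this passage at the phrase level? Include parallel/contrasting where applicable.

Four phrases in two halves: the first half (mm. 9-18) ends with an imperfect authentic cadence, the second (bars 19–28) with a perfect authentic cadence — a large antecedent–consequent pair, i.e. a double period.
Phrase 3 begins with the same material as phrase 1, making it parallel.

parallel double period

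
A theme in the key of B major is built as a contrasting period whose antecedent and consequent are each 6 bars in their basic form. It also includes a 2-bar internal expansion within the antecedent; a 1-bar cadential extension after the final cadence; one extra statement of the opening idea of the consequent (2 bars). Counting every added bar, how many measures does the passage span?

17 measures

Basic contrasting period: 6 + 6 = 12 bars.
12 (basic form) + 2 (internal expansion) + 1 (cadential extension) + 2 (extra statement) = 17.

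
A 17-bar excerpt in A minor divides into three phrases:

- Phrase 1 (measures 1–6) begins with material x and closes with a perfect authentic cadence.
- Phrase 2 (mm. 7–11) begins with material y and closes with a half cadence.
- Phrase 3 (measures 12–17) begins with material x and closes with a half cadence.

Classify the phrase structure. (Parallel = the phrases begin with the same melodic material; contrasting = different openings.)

phrase group

The final phrase closes with a half cadence, which is not stronger than the preceding half cadence; the 3 phrases lack an overall antecedent–consequent design and so form a phrase group.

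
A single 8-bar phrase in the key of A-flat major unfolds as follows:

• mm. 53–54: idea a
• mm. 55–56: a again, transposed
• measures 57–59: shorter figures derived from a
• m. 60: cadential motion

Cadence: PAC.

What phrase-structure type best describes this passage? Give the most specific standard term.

sentence

Basic idea (measures 53–54) + its repetition (mm. 55-56) form the presentation; fragmentation and cadence (measures 57–60) form the continuation — the 8-bar whole is a sentence.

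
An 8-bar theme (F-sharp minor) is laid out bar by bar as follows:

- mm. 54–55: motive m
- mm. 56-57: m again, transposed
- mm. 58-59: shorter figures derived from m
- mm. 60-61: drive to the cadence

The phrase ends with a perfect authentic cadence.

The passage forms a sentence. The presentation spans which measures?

The presentation of a sentence is the basic idea (mm. 54–55) plus its repetition (mm. 56-57); the presentation is therefore mm. 54–57.

measures 54–57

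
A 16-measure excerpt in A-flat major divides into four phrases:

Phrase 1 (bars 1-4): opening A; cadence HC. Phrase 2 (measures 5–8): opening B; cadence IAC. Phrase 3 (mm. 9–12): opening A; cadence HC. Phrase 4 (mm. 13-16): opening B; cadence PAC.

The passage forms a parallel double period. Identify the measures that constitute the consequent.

measures 9–16

In a double period the four phrases pair into a large antecedent (phrases 1–2, ending imperfect authentic cadence) and a large consequent (phrases 3–4, ending perfect authentic cadence). The consequent spans bars 9–16.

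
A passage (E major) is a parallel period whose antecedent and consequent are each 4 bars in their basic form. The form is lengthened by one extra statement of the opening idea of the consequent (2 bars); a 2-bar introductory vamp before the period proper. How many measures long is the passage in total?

Basic parallel period: 4 + 4 = 8 bars.
8 (basic form) + 2 (extra statement) + 2 (introduction) = 12.

12 measures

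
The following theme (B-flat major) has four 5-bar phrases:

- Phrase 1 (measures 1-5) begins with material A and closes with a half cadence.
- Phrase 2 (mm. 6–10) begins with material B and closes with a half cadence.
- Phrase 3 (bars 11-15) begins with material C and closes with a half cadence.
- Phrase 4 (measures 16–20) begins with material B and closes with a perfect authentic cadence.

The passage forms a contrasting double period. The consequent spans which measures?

In a double period the four phrases pair into a large antecedent (phrases 1–2, ending half cadence) and a large consequent (phrases 3–4, ending perfect authentic cadence). The consequent spans mm. 11-20.

measures 11–20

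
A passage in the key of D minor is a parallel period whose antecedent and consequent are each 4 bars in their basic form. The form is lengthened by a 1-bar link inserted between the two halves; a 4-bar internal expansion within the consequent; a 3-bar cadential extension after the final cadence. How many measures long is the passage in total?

16 measures

Basic parallel period: 4 + 4 = 8 bars.
8 (basic form) + 1 (link) + 4 (internal expansion) + 3 (cadential extension) = 16.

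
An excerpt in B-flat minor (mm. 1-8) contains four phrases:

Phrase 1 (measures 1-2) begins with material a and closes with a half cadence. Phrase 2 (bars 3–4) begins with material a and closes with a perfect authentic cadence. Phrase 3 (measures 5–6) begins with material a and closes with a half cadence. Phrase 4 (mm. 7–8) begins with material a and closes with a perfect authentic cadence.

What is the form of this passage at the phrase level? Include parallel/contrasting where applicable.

repeated period

The cadence pattern HC–PAC–HC–PAC is weak–strong twice, and phrases 3–4 restate phrases 1–2: a period heard twice, not a double period (which would end weakly at phrase 2).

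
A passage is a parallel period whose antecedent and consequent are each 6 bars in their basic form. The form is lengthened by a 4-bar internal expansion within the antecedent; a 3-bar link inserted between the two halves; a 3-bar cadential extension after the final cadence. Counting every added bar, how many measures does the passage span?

Basic parallel period: 6 + 6 = 12 bars.
12 (basic form) + 4 (internal expansion) + 3 (link) + 3 (cadential extension) = 22.

22 measures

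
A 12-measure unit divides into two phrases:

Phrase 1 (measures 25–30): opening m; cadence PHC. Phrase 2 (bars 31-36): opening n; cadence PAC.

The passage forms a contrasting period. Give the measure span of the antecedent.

measures 25–30

The phrase ending with the weaker cadence (Phrygian half cadence) is the antecedent; the one ending more conclusively (perfect authentic cadence) is the consequent. The antecedent is measures 25–30.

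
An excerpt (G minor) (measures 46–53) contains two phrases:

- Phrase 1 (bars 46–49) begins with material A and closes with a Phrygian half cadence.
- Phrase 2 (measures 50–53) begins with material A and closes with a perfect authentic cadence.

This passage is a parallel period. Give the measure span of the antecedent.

The antecedent is the phrase ending with the weaker cadence (Phrygian half cadence, phrase 1) and the consequent the one ending more conclusively (perfect authentic cadence, phrase 2); the antecedent is measures 46–49.

measures 46–49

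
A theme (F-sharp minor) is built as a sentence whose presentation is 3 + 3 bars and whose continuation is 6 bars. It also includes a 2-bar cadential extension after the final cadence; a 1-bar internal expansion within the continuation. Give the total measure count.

15 measures

Basic sentence: 3 + 3 + 6 = 12 bars.
12 (basic form) + 2 (cadential extension) + 1 (internal expansion) = 15.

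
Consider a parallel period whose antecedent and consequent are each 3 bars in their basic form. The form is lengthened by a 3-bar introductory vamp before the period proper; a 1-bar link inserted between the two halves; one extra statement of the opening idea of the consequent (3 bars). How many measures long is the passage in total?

Basic parallel period: 3 + 3 = 6 bars.
6 (basic form) + 3 (introduction) + 1 (link) + 3 (extra statement) = 13.

13 measures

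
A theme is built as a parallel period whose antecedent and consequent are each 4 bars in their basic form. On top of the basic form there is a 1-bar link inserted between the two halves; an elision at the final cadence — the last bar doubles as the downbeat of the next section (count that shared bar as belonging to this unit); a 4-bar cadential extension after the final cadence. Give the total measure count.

Basic parallel period: 4 + 4 = 8 bars.
8 (basic form) + 1 (link) + 4 (cadential extension) = 13.
The elision shares a bar with the next section but does not change this unit's count.

13 measures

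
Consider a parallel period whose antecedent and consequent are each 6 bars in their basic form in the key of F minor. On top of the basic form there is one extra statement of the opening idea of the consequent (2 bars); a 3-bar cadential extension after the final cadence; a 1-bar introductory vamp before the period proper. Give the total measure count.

Basic parallel period: 6 + 6 = 12 bars.
12 (basic form) + 2 (extra statement) + 3 (cadential extension) + 1 (introduction) = 18.

18 measures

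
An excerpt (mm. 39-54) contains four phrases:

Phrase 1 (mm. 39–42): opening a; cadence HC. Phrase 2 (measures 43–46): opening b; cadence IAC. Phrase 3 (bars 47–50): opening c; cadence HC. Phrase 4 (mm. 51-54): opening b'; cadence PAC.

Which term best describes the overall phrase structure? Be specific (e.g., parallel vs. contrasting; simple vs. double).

Four phrases in two halves: the first half (bars 39–46) ends with an imperfect authentic cadence, the second (mm. 47-54) with a perfect authentic cadence — a large antecedent–consequent pair, i.e. a double period.
Phrase 3 begins with different material from phrase 1, making it contrasting.

contrasting double period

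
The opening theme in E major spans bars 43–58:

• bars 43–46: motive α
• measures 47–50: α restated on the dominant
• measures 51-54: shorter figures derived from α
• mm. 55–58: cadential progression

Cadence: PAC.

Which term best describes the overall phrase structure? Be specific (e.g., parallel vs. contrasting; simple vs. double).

sentence

Basic idea (mm. 43–46) + its repetition (mm. 47–50) form the presentation; fragmentation and cadence (mm. 51–58) form the continuation — the 16-bar whole is a sentence.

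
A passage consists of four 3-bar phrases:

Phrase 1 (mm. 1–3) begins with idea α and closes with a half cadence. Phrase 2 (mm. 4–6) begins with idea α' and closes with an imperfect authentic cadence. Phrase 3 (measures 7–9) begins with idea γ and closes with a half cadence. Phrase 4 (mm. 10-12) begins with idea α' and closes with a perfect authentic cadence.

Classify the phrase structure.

Four phrases in two halves: the first half (bars 1–6) ends with an imperfect authentic cadence, the second (mm. 7–12) with a perfect authentic cadence — a large antecedent–consequent pair, i.e. a double period.
Phrase 3 begins with different material from phrase 1, making it contrasting.

contrasting double period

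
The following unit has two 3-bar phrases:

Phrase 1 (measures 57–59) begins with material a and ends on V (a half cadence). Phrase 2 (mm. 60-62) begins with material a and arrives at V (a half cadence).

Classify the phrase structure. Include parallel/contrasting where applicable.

repeated phrase

Both phrases have the same opening (a) and the same cadence (half cadence): the second is a restatement, not a consequent, so this is a repeated phrase rather than a period.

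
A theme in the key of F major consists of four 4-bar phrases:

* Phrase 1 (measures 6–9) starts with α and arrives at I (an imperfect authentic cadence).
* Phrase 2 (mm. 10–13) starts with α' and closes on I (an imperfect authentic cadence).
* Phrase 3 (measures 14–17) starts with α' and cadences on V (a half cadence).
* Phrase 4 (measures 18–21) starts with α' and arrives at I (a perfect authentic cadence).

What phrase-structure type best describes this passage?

parallel double period

Four phrases in two halves: the first half (bars 6–13) ends with an imperfect authentic cadence, the second (mm. 14–21) with a perfect authentic cadence — a large antecedent–consequent pair, i.e. a double period.
Phrase 3 begins with the same material as phrase 1, making it parallel.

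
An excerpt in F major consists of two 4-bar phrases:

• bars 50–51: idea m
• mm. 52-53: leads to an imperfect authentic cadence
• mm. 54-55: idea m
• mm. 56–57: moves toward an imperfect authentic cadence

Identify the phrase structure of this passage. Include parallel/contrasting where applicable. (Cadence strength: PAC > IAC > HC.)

Both phrases have the same opening (m) and the same cadence (imperfect authentic cadence): the second is a restatement, not a consequent, so this is a repeated phrase rather than a period.

repeated phrase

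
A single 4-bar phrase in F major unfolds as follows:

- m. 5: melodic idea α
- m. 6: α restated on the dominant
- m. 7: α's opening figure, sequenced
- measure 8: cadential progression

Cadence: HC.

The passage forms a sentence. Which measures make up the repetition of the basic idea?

The presentation of a sentence is the basic idea (measure 5) plus its repetition (bar 6); the repetition of the basic idea is therefore m. 6.

measures 6–6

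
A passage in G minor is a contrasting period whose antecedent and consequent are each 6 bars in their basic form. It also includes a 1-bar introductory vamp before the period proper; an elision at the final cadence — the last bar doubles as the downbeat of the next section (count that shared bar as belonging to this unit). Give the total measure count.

Basic contrasting period: 6 + 6 = 12 bars.
12 (basic form) + 1 (introduction) = 13.
The elision shares a bar with the next section but does not change this unit's count.

13 measures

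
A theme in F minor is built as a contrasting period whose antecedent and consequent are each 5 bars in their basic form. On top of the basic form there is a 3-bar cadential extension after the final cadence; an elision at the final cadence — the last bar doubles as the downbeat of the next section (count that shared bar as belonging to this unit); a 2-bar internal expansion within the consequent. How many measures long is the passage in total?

15 measures

Basic contrasting period: 5 + 5 = 10 bars.
10 (basic form) + 3 (cadential extension) + 2 (internal expansion) = 15.
The elision shares a bar with the next section but does not change this unit's count.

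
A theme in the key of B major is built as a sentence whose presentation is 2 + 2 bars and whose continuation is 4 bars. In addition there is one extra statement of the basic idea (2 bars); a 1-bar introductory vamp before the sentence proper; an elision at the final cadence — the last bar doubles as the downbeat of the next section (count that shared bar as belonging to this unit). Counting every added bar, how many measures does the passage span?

11 measures

Basic sentence: 2 + 2 + 4 = 8 bars.
8 (basic form) + 2 (extra statement) + 1 (introduction) = 11.
The elision shares a bar with the next section but does not change this unit's count.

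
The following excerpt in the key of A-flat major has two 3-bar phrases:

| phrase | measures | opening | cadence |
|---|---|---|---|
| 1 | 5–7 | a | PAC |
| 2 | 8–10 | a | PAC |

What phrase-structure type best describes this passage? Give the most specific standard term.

repeated phrase

Both phrases have the same opening (a) and the same cadence (perfect authentic cadence): the second is a restatement, not a consequent, so this is a repeated phrase rather than a period.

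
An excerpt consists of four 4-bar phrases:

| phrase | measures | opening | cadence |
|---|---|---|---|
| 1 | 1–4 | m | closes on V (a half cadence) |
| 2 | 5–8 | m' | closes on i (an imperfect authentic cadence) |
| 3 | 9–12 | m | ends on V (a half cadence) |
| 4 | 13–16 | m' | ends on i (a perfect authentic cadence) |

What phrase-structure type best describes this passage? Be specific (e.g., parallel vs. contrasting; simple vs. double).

parallel double period

Four phrases in two halves: the first half (mm. 1–8) ends with an imperfect authentic cadence, the second (mm. 9–16) with a perfect authentic cadence — a large antecedent–consequent pair, i.e. a double period.
Phrase 3 begins with the same material as phrase 1, making it parallel.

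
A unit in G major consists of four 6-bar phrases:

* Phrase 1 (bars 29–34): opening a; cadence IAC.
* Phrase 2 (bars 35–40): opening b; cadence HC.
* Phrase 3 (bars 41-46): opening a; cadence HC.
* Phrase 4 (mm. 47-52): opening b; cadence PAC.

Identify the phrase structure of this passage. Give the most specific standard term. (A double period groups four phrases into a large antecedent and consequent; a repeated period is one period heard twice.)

Four phrases in two halves: the first half (mm. 29–40) ends with a half cadence, the second (mm. 41–52) with a perfect authentic cadence — a large antecedent–consequent pair, i.e. a double period.
Phrase 3 begins with the same material as phrase 1, making it parallel.

parallel double period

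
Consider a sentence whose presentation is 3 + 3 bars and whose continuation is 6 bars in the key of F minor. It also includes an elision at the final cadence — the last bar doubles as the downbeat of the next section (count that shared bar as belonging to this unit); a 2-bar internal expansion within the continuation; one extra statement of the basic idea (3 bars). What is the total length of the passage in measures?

Basic sentence: 3 + 3 + 6 = 12 bars.
12 (basic form) + 2 (internal expansion) + 3 (extra statement) = 17.
The elision shares a bar with the next section but does not change this unit's count.

17 measures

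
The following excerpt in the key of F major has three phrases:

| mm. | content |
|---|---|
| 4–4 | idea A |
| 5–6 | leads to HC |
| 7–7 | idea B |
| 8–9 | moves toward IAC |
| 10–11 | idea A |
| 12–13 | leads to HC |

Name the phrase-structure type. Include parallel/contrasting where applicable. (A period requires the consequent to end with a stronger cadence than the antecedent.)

The final phrase closes with a half cadence, which is not stronger than the preceding imperfect authentic cadence; the 3 phrases lack an overall antecedent–consequent design and so form a phrase group.

phrase group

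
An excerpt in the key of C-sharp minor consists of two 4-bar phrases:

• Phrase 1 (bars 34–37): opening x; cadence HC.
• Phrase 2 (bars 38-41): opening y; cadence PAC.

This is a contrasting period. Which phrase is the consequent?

phrase 2

The phrase ending with the weaker cadence (half cadence) is the antecedent; the one ending more conclusively (perfect authentic cadence) is the consequent. The consequent is phrase 2.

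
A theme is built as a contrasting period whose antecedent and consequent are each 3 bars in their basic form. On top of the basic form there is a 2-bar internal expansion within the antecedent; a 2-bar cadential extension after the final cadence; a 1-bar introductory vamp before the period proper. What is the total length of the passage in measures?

Basic contrasting period: 3 + 3 = 6 bars.
6 (basic form) + 2 (internal expansion) + 2 (cadential extension) + 1 (introduction) = 11.

11 measures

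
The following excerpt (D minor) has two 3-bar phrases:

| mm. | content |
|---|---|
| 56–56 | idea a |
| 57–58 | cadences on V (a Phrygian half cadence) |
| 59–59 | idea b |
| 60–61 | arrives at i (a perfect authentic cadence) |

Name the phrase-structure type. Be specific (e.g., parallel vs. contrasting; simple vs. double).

Phrase 1 ends with a Phrygian half cadence (weaker) and phrase 2 with a perfect authentic cadence (stronger): antecedent + consequent = a period.
The two phrases open with different material (a / b), so the period is contrasting.

contrasting period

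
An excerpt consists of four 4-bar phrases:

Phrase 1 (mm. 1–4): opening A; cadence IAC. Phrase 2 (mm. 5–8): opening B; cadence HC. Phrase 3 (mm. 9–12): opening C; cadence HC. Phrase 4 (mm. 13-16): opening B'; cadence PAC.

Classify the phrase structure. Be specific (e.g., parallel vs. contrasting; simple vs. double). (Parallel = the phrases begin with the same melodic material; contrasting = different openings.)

contrasting double period

Four phrases in two halves: the first half (measures 1–8) ends with a half cadence, the second (measures 9–16) with a perfect authentic cadence — a large antecedent–consequent pair, i.e. a double period.
Phrase 3 begins with different material from phrase 1, making it contrasting.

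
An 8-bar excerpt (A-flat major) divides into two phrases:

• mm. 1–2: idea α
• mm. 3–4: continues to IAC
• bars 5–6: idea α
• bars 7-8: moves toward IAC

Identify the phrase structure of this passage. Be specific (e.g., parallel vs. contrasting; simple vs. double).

repeated phrase

Both phrases have the same opening (α) and the same cadence (imperfect authentic cadence): the second is a restatement, not a consequent, so this is a repeated phrase rather than a period.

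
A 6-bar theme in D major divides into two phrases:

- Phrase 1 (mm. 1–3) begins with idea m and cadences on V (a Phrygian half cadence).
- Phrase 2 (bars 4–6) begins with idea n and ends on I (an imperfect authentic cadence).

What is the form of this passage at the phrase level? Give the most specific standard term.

Phrase 1 ends with a Phrygian half cadence (weaker) and phrase 2 with an imperfect authentic cadence (stronger): antecedent + consequent = a period.
The two phrases open with different material (m / n), so the period is contrasting.

contrasting period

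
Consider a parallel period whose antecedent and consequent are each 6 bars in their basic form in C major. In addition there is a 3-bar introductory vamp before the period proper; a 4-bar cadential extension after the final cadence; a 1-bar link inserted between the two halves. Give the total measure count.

Basic parallel period: 6 + 6 = 12 bars.
12 (basic form) + 3 (introduction) + 4 (cadential extension) + 1 (link) = 20.

20 measures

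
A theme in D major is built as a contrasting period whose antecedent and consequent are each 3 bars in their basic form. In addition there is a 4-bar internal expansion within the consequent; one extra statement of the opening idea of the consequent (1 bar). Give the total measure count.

Basic contrasting period: 3 + 3 = 6 bars.
6 (basic form) + 4 (internal expansion) + 1 (extra statement) = 11.

11 measures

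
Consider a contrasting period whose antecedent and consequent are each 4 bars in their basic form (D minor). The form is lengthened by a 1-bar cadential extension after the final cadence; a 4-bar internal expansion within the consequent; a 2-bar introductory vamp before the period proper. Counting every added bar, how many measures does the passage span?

Basic contrasting period: 4 + 4 = 8 bars.
8 (basic form) + 1 (cadential extension) + 4 (internal expansion) + 2 (introduction) = 15.

15 measures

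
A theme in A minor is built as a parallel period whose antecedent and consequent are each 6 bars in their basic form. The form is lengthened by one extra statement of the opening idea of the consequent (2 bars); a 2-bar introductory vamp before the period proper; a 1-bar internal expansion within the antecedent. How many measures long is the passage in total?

17 measures

Basic parallel period: 6 + 6 = 12 bars.
12 (basic form) + 2 (extra statement) + 2 (introduction) + 1 (internal expansion) = 17.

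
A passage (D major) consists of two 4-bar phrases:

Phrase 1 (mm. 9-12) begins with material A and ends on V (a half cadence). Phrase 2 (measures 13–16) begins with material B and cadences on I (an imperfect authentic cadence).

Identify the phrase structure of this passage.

contrasting period

Phrase 1 ends with a half cadence (weaker) and phrase 2 with an imperfect authentic cadence (stronger): antecedent + consequent = a period.
The two phrases open with different material (A / B), so the period is contrasting.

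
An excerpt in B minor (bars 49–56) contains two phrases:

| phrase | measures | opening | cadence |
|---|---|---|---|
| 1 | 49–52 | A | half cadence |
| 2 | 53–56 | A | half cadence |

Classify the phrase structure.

Both phrases have the same opening (A) and the same cadence (half cadence): the second is a restatement, not a consequent, so this is a repeated phrase rather than a period.

repeated phrase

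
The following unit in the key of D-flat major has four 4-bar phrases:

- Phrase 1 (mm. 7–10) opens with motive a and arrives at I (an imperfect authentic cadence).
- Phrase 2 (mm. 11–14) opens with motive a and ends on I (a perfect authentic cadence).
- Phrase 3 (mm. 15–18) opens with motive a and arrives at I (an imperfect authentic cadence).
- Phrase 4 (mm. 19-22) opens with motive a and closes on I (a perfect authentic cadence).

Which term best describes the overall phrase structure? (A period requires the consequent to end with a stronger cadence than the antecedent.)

repeated period

The cadence pattern IAC–PAC–IAC–PAC is weak–strong twice, and phrases 3–4 restate phrases 1–2: a period heard twice, not a double period (which would end weakly at phrase 2).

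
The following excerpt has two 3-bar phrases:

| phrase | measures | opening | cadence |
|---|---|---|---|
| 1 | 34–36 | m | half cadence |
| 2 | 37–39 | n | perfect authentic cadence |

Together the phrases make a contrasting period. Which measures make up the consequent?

measures 37–39

The phrase ending with the weaker cadence (half cadence) is the antecedent; the one ending more conclusively (perfect authentic cadence) is the consequent. The consequent is measures 37–39.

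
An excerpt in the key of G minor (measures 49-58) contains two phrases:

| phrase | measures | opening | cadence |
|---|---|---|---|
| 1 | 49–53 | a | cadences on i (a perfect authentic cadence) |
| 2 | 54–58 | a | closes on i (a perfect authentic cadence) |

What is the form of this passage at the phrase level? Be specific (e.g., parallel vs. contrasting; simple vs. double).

repeated phrase

Both phrases have the same opening (a) and the same cadence (perfect authentic cadence): the second is a restatement, not a consequent, so this is a repeated phrase rather than a period.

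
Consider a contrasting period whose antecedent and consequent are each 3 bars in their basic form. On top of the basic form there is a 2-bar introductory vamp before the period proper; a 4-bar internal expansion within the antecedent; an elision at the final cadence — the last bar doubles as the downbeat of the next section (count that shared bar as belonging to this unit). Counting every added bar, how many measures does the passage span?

12 measures

Basic contrasting period: 3 + 3 = 6 bars.
6 (basic form) + 2 (introduction) + 4 (internal expansion) = 12.
The elision shares a bar with the next section but does not change this unit's count.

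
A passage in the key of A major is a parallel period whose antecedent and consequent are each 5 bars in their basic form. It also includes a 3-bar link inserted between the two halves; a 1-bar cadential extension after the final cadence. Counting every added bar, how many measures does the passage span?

Basic parallel period: 5 + 5 = 10 bars.
10 (basic form) + 3 (link) + 1 (cadential extension) = 14.

14 measures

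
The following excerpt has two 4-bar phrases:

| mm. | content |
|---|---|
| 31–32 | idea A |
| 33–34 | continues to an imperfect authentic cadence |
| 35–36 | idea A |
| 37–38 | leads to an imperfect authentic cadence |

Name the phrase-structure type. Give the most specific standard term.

Both phrases have the same opening (A) and the same cadence (imperfect authentic cadence): the second is a restatement, not a consequent, so this is a repeated phrase rather than a period.

repeated phrase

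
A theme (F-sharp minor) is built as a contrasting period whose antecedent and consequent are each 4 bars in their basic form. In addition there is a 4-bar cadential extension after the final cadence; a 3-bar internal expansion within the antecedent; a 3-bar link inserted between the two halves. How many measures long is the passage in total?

Basic contrasting period: 4 + 4 = 8 bars.
8 (basic form) + 4 (cadential extension) + 3 (internal expansion) + 3 (link) = 18.

18 measures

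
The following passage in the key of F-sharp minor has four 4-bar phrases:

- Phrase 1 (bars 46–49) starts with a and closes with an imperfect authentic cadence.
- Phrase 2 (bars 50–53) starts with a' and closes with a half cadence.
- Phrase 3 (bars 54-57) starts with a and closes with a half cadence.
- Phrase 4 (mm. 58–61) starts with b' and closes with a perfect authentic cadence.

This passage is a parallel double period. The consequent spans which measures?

measures 54–61

In a double period the four phrases pair into a large antecedent (phrases 1–2, ending half cadence) and a large consequent (phrases 3–4, ending perfect authentic cadence). The consequent spans bars 54–61.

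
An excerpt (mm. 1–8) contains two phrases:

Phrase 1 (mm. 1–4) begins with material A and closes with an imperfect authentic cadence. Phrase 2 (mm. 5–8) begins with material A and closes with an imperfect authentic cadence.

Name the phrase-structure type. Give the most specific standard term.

repeated phrase

Both phrases have the same opening (A) and the same cadence (imperfect authentic cadence): the second is a restatement, not a consequent, so this is a repeated phrase rather than a period.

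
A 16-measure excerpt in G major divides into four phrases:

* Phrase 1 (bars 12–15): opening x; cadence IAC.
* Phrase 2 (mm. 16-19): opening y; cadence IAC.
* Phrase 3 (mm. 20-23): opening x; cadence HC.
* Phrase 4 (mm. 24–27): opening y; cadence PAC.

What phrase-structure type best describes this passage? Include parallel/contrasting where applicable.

Four phrases in two halves: the first half (mm. 12–19) ends with an imperfect authentic cadence, the second (measures 20–27) with a perfect authentic cadence — a large antecedent–consequent pair, i.e. a double period.
Phrase 3 begins with the same material as phrase 1, making it parallel.

parallel double period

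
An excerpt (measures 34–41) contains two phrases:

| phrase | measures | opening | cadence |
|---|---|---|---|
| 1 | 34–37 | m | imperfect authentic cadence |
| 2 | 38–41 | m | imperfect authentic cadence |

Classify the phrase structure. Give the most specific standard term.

repeated phrase

Both phrases have the same opening (m) and the same cadence (imperfect authentic cadence): the second is a restatement, not a consequent, so this is a repeated phrase rather than a period.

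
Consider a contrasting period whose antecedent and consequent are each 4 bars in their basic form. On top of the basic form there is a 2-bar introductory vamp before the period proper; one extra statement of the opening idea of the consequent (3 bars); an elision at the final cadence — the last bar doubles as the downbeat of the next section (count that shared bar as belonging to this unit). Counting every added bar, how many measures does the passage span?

13 measures

Basic contrasting period: 4 + 4 = 8 bars.
8 (basic form) + 2 (introduction) + 3 (extra statement) = 13.
The elision shares a bar with the next section but does not change this unit's count.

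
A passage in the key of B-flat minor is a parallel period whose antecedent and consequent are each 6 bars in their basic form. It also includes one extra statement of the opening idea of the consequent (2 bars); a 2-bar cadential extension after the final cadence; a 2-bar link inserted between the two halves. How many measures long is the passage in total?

18 measures

Basic parallel period: 6 + 6 = 12 bars.
12 (basic form) + 2 (extra statement) + 2 (cadential extension) + 2 (link) = 18.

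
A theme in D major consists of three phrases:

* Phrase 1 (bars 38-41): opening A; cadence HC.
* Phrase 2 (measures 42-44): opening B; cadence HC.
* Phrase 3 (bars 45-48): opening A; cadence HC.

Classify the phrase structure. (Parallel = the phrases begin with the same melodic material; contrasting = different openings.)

phrase group

The final phrase closes with a half cadence, which is not stronger than the preceding half cadence; the 3 phrases lack an overall antecedent–consequent design and so form a phrase group.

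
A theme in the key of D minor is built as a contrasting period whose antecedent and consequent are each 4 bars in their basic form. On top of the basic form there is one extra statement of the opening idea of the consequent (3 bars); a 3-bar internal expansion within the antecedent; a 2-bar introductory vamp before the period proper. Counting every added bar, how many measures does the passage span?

16 measures

Basic contrasting period: 4 + 4 = 8 bars.
8 (basic form) + 3 (extra statement) + 3 (internal expansion) + 2 (introduction) = 16.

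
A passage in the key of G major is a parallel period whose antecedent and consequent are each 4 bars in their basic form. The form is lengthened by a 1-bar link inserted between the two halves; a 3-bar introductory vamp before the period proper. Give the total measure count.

Basic parallel period: 4 + 4 = 8 bars.
8 (basic form) + 1 (link) + 3 (introduction) = 12.

12 measures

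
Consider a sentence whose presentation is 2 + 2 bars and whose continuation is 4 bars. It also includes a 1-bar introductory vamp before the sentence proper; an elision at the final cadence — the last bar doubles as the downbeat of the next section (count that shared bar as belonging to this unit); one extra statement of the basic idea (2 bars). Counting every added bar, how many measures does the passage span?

Basic sentence: 2 + 2 + 4 = 8 bars.
8 (basic form) + 1 (introduction) + 2 (extra statement) = 11.
The elision shares a bar with the next section but does not change this unit's count.

11 measures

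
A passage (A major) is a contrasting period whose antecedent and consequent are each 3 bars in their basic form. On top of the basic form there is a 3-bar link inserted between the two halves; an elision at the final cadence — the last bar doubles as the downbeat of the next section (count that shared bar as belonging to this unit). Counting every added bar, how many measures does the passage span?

Basic contrasting period: 3 + 3 = 6 bars.
6 (basic form) + 3 (link) = 9.
The elision shares a bar with the next section but does not change this unit's count.

9 measures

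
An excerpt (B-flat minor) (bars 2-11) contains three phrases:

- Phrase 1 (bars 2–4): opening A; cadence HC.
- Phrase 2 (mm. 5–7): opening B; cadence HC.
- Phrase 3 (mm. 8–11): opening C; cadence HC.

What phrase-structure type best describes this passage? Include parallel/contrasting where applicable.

The final phrase closes with a half cadence, which is not stronger than the preceding half cadence; the 3 phrases lack an overall antecedent–consequent design and so form a phrase group.

phrase group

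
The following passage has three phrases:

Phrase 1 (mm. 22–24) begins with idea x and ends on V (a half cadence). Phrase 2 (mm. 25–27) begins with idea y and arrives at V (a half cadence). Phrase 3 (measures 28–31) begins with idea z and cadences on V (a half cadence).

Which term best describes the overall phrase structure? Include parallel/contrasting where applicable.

phrase group

The final phrase closes with a half cadence, which is not stronger than the preceding half cadence; the 3 phrases lack an overall antecedent–consequent design and so form a phrase group.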